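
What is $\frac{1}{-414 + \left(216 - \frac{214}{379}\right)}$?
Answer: $- \frac{379}{75256} \approx -0.0050361$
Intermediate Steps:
$\frac{1}{-414 + \left(216 - \frac{214}{379}\right)} = \frac{1}{-414 + \frac{81650}{379}} = \frac{1}{- \frac{75256}{379}} = - \frac{379}{75256}$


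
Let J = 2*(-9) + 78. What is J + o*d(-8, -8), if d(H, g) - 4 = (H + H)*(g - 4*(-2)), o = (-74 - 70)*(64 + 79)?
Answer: -82308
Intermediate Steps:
o = -20592 (o = -144*143 = -20592)
J = 60 (J = -18 + 78 = 60)
d(H, g) = 4 + 2*H*(8 + g) (d(H, g) = 4 + (H + H)*(g - 4*(-2)) = 4 + (2*H)*(g + 8) = 4 + (2*H)*(8 + g) = 4 + 2*H*(8 + g))
J + o*d(-8, -8) = 60 - 20592*(4 + 16*(-8) + 2*(-8)*(-8)) = 60 - 20592*(4 - 128 + 128) = 60 - 20592*4 = 60 - 82368 = -82308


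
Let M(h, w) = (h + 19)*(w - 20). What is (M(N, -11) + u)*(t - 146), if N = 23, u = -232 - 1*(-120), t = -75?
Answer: 312494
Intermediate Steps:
u = -112 (u = -232 + 120 = -112)
M(h, w) = (-20 + w)*(19 + h) (M(h, w) = (19 + h)*(-20 + w) = (-20 + w)*(19 + h))
(M(N, -11) + u)*(t - 146) = ((-380 - 20*23 + 19*(-11) + 23*(-11)) - 112)*(-75 - 146) = ((-380 - 460 - 209 - 253) - 112)*(-221) = (-1302 - 112)*(-221) = -1414*(-221) = 312494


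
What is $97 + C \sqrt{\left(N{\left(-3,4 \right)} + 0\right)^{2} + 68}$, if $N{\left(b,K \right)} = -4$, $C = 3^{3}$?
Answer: $97 + 54 \sqrt{21} \approx 344.46$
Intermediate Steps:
$C = 27$
$97 + C \sqrt{\left(N{\left(-3,4 \right)} + 0\right)^{2} + 68} = 97 + 27 \sqrt{\left(-4 + 0\right)^{2} + 68} = 97 + 27 \sqrt{\left(-4\right)^{2} + 68} = 97 + 27 \sqrt{16 + 68} = 97 + 27 \sqrt{84} = 97 + 27 \cdot 2 \sqrt{21} = 97 + 54 \sqrt{21}$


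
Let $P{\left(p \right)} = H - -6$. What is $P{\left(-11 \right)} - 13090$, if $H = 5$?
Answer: $-13079$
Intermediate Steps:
$P{\left(p \right)} = 11$ ($P{\left(p \right)} = 5 - -6 = 5 + 6 = 11$)
$P{\left(-11 \right)} - 13090 = 11 - 13090 = -13079$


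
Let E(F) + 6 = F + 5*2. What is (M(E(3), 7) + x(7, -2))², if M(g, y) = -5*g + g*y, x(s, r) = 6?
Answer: 400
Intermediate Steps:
E(F) = 4 + F (E(F) = -6 + (F + 5*2) = -6 + (F + 10) = -6 + (10 + F) = 4 + F)
(M(E(3), 7) + x(7, -2))² = ((4 + 3)*(-5 + 7) + 6)² = (7*2 + 6)² = (14 + 6)² = 20² = 400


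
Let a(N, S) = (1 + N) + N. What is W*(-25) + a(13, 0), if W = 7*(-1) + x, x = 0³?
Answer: 202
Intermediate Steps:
a(N, S) = 1 + 2*N
x = 0
W = -7 (W = 7*(-1) + 0 = -7 + 0 = -7)
W*(-25) + a(13, 0) = -7*(-25) + (1 + 2*13) = 175 + (1 + 26) = 175 + 27 = 202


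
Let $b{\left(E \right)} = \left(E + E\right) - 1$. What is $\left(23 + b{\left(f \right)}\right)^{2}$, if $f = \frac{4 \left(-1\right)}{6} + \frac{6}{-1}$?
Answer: $\frac{676}{9} \approx 75.111$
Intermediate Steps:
$f = - \frac{20}{3}$ ($f = \left(-4\right) \frac{1}{6} + 6 \left(-1\right) = - \frac{2}{3} - 6 = - \frac{20}{3} \approx -6.6667$)
$b{\left(E \right)} = -1 + 2 E$ ($b{\left(E \right)} = 2 E - 1 = -1 + 2 E$)
$\left(23 + b{\left(f \right)}\right)^{2} = \left(23 + \left(-1 + 2 \left(- \frac{20}{3}\right)\right)\right)^{2} = \left(23 - \frac{43}{3}\right)^{2} = \left(\frac{26}{3}\right)^{2} = \frac{676}{9}$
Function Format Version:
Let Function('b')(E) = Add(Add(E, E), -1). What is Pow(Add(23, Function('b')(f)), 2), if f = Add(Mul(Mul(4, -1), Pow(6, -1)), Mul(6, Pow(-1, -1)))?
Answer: Rational(676, 9) ≈ 75.111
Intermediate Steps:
f = Rational(-20, 3) (f = Add(Mul(-4, Rational(1, 6)), Mul(6, -1)) = Add(Rational(-2, 3), -6) = Rational(-20, 3) ≈ -6.6667)
Function('b')(E) = Add(-1, Mul(2, E)) (Function('b')(E) = Add(Mul(2, E), -1) = Add(-1, Mul(2, E)))
Pow(Add(23, Function('b')(f)), 2) = Pow(Add(23, Add(-1, Mul(2, Rational(-20, 3)))), 2) = Pow(Add(23, Add(-1, Rational(-40, 3))), 2) = Pow(Add(23, Rational(-43, 3)), 2) = Pow(Rational(26, 3), 2) = Rational(676, 9)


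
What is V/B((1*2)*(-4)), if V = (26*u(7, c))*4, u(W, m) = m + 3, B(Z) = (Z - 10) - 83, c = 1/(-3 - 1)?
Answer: -286/101 ≈ -2.8317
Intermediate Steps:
c = -¼ (c = 1/(-4) = -¼ ≈ -0.25000)
B(Z) = -93 + Z (B(Z) = (-10 + Z) - 83 = -93 + Z)
u(W, m) = 3 + m
V = 286 (V = (26*(3 - ¼))*4 = (26*(11/4))*4 = (143/2)*4 = 286)
V/B((1*2)*(-4)) = 286/(-93 + (1*2)*(-4)) = 286/(-93 + 2*(-4)) = 286/(-93 - 8) = 286/(-101) = 286*(-1/101) = -286/101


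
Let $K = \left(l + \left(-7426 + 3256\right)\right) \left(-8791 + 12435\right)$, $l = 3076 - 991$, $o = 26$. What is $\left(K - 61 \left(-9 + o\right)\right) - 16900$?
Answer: $-7615677$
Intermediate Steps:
$l = 2085$ ($l = 3076 - 991 = 2085$)
$K = -7597740$ ($K = \left(2085 + \left(-7426 + 3256\right)\right) \left(-8791 + 12435\right) = \left(2085 - 4170\right) 3644 = \left(-2085\right) 3644 = -7597740$)
$\left(K - 61 \left(-9 + o\right)\right) - 16900 = \left(-7597740 - 61 \left(-9 + 26\right)\right) - 16900 = \left(-7597740 - 1037\right) - 16900 = -7598777 - 16900 = -7615677$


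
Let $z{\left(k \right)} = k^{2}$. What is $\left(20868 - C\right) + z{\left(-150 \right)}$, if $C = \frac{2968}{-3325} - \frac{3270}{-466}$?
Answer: $\frac{4799075567}{110675} \approx 43362.0$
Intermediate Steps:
$C = \frac{677833}{110675}$ ($C = 2968 \left(- \frac{1}{3325}\right) - - \frac{1635}{233} = - \frac{424}{475} + \frac{1635}{233} = \frac{677833}{110675} \approx 6.1245$)
$\left(20868 - C\right) + z{\left(-150 \right)} = \left(20868 - \frac{677833}{110675}\right) + \left(-150\right)^{2} = \left(20868 - \frac{677833}{110675}\right) + 22500 = \frac{2308888067}{110675} + 22500 = \frac{4799075567}{110675}$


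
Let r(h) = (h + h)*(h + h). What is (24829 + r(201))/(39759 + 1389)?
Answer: 186433/41148 ≈ 4.5308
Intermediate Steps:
r(h) = 4*h**2 (r(h) = (2*h)*(2*h) = 4*h**2)
(24829 + r(201))/(39759 + 1389) = (24829 + 4*201**2)/(39759 + 1389) = (24829 + 4*40401)/41148 = (24829 + 161604)*(1/41148) = 186433*(1/41148) = 186433/41148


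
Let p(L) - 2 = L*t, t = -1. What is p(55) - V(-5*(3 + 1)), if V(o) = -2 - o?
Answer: -71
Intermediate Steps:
p(L) = 2 - L (p(L) = 2 + L*(-1) = 2 - L)
p(55) - V(-5*(3 + 1)) = (2 - 1*55) - (-2 - (-5)*(3 + 1)) = (2 - 55) - (-2 - (-5)*4) = -53 - (-2 - 1*(-20)) = -53 - (-2 + 20) = -53 - 1*18 = -53 - 18 = -71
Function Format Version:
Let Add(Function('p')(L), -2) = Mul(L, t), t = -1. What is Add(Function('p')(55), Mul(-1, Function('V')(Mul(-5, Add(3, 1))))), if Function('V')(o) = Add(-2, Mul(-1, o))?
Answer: -71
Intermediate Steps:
Function('p')(L) = Add(2, Mul(-1, L)) (Function('p')(L) = Add(2, Mul(L, -1)) = Add(2, Mul(-1, L)))
Add(Function('p')(55), Mul(-1, Function('V')(Mul(-5, Add(3, 1))))) = Add(Add(2, Mul(-1, 55)), Mul(-1, Add(-2, Mul(-1, Mul(-5, Add(3, 1)))))) = Add(Add(2, -55), Mul(-1, Add(-2, Mul(-1, Mul(-5, 4))))) = Add(-53, Mul(-1, Add(-2, Mul(-1, -20)))) = Add(-53, Mul(-1, Add(-2, 20))) = Add(-53, Mul(-1, 18)) = Add(-53, -18) = -71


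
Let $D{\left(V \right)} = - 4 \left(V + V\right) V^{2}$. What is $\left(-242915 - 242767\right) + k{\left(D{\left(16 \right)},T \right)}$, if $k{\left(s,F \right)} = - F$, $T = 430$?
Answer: $-486112$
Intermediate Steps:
$D{\left(V \right)} = - 8 V^{3}$ ($D{\left(V \right)} = - 4 \cdot 2 V V^{2} = - 8 V V^{2} = - 8 V^{3}$)
$\left(-242915 - 242767\right) + k{\left(D{\left(16 \right)},T \right)} = \left(-242915 - 242767\right) - 430 = -485682 - 430 = -486112$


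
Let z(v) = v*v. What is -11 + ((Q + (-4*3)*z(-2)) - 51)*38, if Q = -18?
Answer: -4457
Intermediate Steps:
z(v) = v**2
-11 + ((Q + (-4*3)*z(-2)) - 51)*38 = -11 + ((-18 - 4*3*(-2)**2) - 51)*38 = -11 + ((-18 - 12*4) - 51)*38 = -11 + ((-18 - 48) - 51)*38 = -11 + (-66 - 51)*38 = -11 - 117*38 = -11 - 4446 = -4457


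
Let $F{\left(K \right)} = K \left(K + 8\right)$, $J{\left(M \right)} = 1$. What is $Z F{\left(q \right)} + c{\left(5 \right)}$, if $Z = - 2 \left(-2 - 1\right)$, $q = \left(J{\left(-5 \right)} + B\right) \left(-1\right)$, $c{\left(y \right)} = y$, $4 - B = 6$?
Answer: $59$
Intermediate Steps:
$B = -2$ ($B = 4 - 6 = -2$)
$q = 1$ ($q = \left(1 - 2\right) \left(-1\right) = \left(-1\right) \left(-1\right) = 1$)
$Z = 6$ ($Z = \left(-2\right) \left(-3\right) = 6$)
$F{\left(K \right)} = K \left(8 + K\right)$
$Z F{\left(q \right)} + c{\left(5 \right)} = 6 \cdot 1 \left(8 + 1\right) + 5 = 6 \cdot 1 \cdot 9 + 5 = 6 \cdot 9 + 5 = 54 + 5 = 59$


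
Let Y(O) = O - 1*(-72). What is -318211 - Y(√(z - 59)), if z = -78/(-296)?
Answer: -318283 - I*√321641/74 ≈ -3.1828e+5 - 7.664*I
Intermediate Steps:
z = 39/148 (z = -78*(-1/296) = 39/148 ≈ 0.26351)
Y(O) = 72 + O (Y(O) = O + 72 = 72 + O)
-318211 - Y(√(z - 59)) = -318211 - (72 + √(39/148 - 59)) = -318211 - (72 + √(-8693/148)) = -318211 - (72 + I*√321641/74) = -318211 + (-72 - I*√321641/74) = -318283 - I*√321641/74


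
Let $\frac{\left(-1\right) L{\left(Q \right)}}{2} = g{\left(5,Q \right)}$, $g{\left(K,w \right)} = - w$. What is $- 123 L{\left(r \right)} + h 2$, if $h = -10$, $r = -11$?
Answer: $2686$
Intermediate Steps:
$L{\left(Q \right)} = 2 Q$ ($L{\left(Q \right)} = - 2 \left(- Q\right) = 2 Q$)
$- 123 L{\left(r \right)} + h 2 = - 123 \cdot 2 \left(-11\right) - 20 = \left(-123\right) \left(-22\right) - 20 = 2706 - 20 = 2686$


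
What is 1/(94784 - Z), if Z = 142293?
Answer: -1/47509 ≈ -2.1049e-5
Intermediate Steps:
1/(94784 - Z) = 1/(94784 - 1*142293) = 1/(94784 - 142293) = 1/(-47509) = -1/47509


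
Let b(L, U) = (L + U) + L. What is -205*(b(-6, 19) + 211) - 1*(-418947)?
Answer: 374257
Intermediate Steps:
b(L, U) = U + 2*L
-205*(b(-6, 19) + 211) - 1*(-418947) = -205*((19 + 2*(-6)) + 211) - 1*(-418947) = -205*((19 - 12) + 211) + 418947 = -205*(7 + 211) + 418947 = -205*218 + 418947 = -44690 + 418947 = 374257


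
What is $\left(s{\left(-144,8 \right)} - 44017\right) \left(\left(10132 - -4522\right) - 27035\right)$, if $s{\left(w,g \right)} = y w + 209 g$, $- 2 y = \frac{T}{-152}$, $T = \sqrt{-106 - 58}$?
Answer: $524273445 + \frac{222858 i \sqrt{41}}{19} \approx 5.2427 \cdot 10^{8} + 75105.0 i$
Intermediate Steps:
$T = 2 i \sqrt{41}$ ($T = \sqrt{-164} = 2 i \sqrt{41} \approx 12.806 i$)
$y = \frac{i \sqrt{41}}{152}$ ($y = - \frac{2 i \sqrt{41} \frac{1}{-152}}{2} = - \frac{2 i \sqrt{41} \left(- \frac{1}{152}\right)}{2} = - \frac{\left(- \frac{1}{76}\right) i \sqrt{41}}{2} = \frac{i \sqrt{41}}{152} \approx 0.042126 i$)
$s{\left(w,g \right)} = 209 g + \frac{i w \sqrt{41}}{152}$ ($s{\left(w,g \right)} = \frac{i \sqrt{41}}{152} w + 209 g = \frac{i w \sqrt{41}}{152} + 209 g = 209 g + \frac{i w \sqrt{41}}{152}$)
$\left(s{\left(-144,8 \right)} - 44017\right) \left(\left(10132 - -4522\right) - 27035\right) = \left(\left(209 \cdot 8 + \frac{1}{152} i \left(-144\right) \sqrt{41}\right) - 44017\right) \left(\left(10132 - -4522\right) - 27035\right) = \left(\left(1672 - \frac{18 i \sqrt{41}}{19}\right) - 44017\right) \left(\left(10132 + 4522\right) - 27035\right) = \left(-42345 - \frac{18 i \sqrt{41}}{19}\right) \left(14654 - 27035\right) = \left(-42345 - \frac{18 i \sqrt{41}}{19}\right) \left(-12381\right) = 524273445 + \frac{222858 i \sqrt{41}}{19}$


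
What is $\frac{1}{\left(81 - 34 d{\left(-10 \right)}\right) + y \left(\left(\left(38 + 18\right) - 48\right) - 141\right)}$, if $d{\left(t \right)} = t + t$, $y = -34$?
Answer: $\frac{1}{5283} \approx 0.00018929$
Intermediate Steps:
$d{\left(t \right)} = 2 t$
$\frac{1}{\left(81 - 34 d{\left(-10 \right)}\right) + y \left(\left(\left(38 + 18\right) - 48\right) - 141\right)} = \frac{1}{\left(81 - 34 \cdot 2 \left(-10\right)\right) - 34 \left(\left(\left(38 + 18\right) - 48\right) - 141\right)} = \frac{1}{\left(81 - -680\right) - 34 \left(\left(56 - 48\right) - 141\right)} = \frac{1}{\left(81 + 680\right) - 34 \left(8 - 141\right)} = \frac{1}{761 - -4522} = \frac{1}{761 + 4522} = \frac{1}{5283}$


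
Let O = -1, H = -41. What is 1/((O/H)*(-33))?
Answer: -41/33 ≈ -1.2424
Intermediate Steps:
1/((O/H)*(-33)) = 1/((-1/(-41))*(-33)) = 1/(-1/41*(-1)*(-33)) = 1/((1/41)*(-33)) = 1/(-33/41) = -41/33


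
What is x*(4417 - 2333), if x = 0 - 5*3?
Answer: -31260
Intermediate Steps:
x = -15 (x = 0 - 15 = -15)
x*(4417 - 2333) = -15*(4417 - 2333) = -15*2084 = -31260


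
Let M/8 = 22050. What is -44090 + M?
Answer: 132310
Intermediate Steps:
M = 176400 (M = 8*22050 = 176400)
-44090 + M = -44090 + 176400 = 132310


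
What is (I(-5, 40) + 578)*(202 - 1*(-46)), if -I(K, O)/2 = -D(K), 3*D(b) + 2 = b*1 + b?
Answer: 141360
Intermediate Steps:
D(b) = -⅔ + 2*b/3 (D(b) = -⅔ + (b*1 + b)/3 = -⅔ + (b + b)/3 = -⅔ + (2*b)/3 = -⅔ + 2*b/3)
I(K, O) = -4/3 + 4*K/3 (I(K, O) = -(-2)*(-⅔ + 2*K/3) = -2*(⅔ - 2*K/3) = -4/3 + 4*K/3)
(I(-5, 40) + 578)*(202 - 1*(-46)) = ((-4/3 + (4/3)*(-5)) + 578)*(202 - 1*(-46)) = ((-4/3 - 20/3) + 578)*(202 + 46) = (-8 + 578)*248 = 570*248 = 141360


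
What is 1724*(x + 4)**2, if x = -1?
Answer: 15516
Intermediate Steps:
1724*(x + 4)**2 = 1724*(-1 + 4)**2 = 1724*3**2 = 1724*9 = 15516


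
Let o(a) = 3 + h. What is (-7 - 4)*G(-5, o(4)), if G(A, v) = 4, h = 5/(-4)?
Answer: -44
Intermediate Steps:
h = -5/4 (h = 5*(-¼) = -5/4 ≈ -1.2500)
o(a) = 7/4 (o(a) = 3 - 5/4 = 7/4)
(-7 - 4)*G(-5, o(4)) = (-7 - 4)*4 = -11*4 = -44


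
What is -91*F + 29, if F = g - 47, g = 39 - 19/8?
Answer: 7785/8 ≈ 973.13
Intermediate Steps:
g = 293/8 (g = 39 - 19/8 = 293/8 ≈ 36.625)
F = -83/8 (F = 293/8 - 47 = -83/8 ≈ -10.375)
-91*F + 29 = -91*(-83/8) + 29 = 7553/8 + 29 = 7785/8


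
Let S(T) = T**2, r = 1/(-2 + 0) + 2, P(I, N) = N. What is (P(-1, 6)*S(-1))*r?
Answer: 9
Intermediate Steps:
r = 3/2 (r = 1/(-2) + 2 = -1/2 + 2 = 3/2 ≈ 1.5000)
(P(-1, 6)*S(-1))*r = (6*(-1)**2)*(3/2) = (6*1)*(3/2) = 6*(3/2) = 9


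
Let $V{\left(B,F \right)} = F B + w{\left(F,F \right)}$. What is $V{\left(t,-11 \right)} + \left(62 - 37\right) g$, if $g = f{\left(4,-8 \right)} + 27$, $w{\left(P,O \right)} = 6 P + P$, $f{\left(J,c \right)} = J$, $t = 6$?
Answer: $632$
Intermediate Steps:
$w{\left(P,O \right)} = 7 P$
$V{\left(B,F \right)} = 7 F + B F$ ($V{\left(B,F \right)} = F B + 7 F = B F + 7 F = 7 F + B F$)
$g = 31$ ($g = 4 + 27 = 31$)
$V{\left(t,-11 \right)} + \left(62 - 37\right) g = - 11 \left(7 + 6\right) + \left(62 - 37\right) 31 = \left(-11\right) 13 + 25 \cdot 31 = -143 + 775 = 632$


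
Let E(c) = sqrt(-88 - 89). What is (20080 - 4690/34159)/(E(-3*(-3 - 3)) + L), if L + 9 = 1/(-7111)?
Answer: -312159488085120000/445646471749903 - 34683845621457630*I*sqrt(177)/445646471749903 ≈ -700.46 - 1035.4*I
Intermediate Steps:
E(c) = I*sqrt(177) (E(c) = sqrt(-177) = I*sqrt(177))
L = -64000/7111 (L = -9 + 1/(-7111) = -9 - 1/7111 = -64000/7111 ≈ -9.0001)
(20080 - 4690/34159)/(E(-3*(-3 - 3)) + L) = (20080 - 4690/34159)/(I*sqrt(177) - 64000/7111) = (20080 - 4690*1/34159)/(-64000/7111 + I*sqrt(177)) = (20080 - 4690/34159)/(-64000/7111 + I*sqrt(177)) = 685908030/(34159*(-64000/7111 + I*sqrt(177)))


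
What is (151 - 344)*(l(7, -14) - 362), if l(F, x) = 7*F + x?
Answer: 63111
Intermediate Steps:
l(F, x) = x + 7*F
(151 - 344)*(l(7, -14) - 362) = (151 - 344)*((-14 + 7*7) - 362) = -193*((-14 + 49) - 362) = -193*(35 - 362) = -193*(-327) = 63111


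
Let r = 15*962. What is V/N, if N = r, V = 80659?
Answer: 80659/14430 ≈ 5.5897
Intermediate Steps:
r = 14430
N = 14430
V/N = 80659/14430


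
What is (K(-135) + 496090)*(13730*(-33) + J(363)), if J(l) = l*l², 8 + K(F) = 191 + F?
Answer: 23506550581866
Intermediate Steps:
K(F) = 183 + F (K(F) = -8 + (191 + F) = 183 + F)
J(l) = l³
(K(-135) + 496090)*(13730*(-33) + J(363)) = ((183 - 135) + 496090)*(13730*(-33) + 363³) = (48 + 496090)*(-453090 + 47832147) = 496138*47379057 = 23506550581866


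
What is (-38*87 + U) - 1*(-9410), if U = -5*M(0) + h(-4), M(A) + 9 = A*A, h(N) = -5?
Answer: 6144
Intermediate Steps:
M(A) = -9 + A² (M(A) = -9 + A*A = -9 + A²)
U = 40 (U = -5*(-9 + 0²) - 5 = -5*(-9 + 0) - 5 = -5*(-9) - 5 = 45 - 5 = 40)
(-38*87 + U) - 1*(-9410) = (-38*87 + 40) - 1*(-9410) = (-3306 + 40) + 9410 = -3266 + 9410 = 6144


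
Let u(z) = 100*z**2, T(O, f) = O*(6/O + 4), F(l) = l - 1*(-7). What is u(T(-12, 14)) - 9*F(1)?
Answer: 176328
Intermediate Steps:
F(l) = 7 + l (F(l) = l + 7 = 7 + l)
T(O, f) = O*(4 + 6/O)
u(T(-12, 14)) - 9*F(1) = 100*(6 + 4*(-12))**2 - 9*(7 + 1) = 100*(6 - 48)**2 - 9*8 = 100*(-42)**2 - 72 = 100*1764 - 72 = 176400 - 72 = 176328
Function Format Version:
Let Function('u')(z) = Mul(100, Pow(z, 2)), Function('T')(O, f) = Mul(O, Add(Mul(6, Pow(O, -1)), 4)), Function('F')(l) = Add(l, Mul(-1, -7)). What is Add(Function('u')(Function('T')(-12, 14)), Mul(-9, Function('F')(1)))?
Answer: 176328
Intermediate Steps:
Function('F')(l) = Add(7, l) (Function('F')(l) = Add(l, 7) = Add(7, l))
Function('T')(O, f) = Mul(O, Add(4, Mul(6, Pow(O, -1))))
Add(Function('u')(Function('T')(-12, 14)), Mul(-9, Function('F')(1))) = Add(Mul(100, Pow(Add(6, Mul(4, -12)), 2)), Mul(-9, Add(7, 1))) = Add(Mul(100, Pow(Add(6, -48), 2)), Mul(-9, 8)) = Add(Mul(100, Pow(-42, 2)), -72) = Add(Mul(100, 1764), -72) = Add(176400, -72) = 176328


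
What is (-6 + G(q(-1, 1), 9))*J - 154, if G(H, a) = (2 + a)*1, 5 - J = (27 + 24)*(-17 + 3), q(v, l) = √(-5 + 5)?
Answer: 3441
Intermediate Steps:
q(v, l) = 0 (q(v, l) = √0 = 0)
J = 719 (J = 5 - (27 + 24)*(-17 + 3) = 5 - 51*(-14) = 5 - 1*(-714) = 5 + 714 = 719)
G(H, a) = 2 + a
(-6 + G(q(-1, 1), 9))*J - 154 = (-6 + (2 + 9))*719 - 154 = (-6 + 11)*719 - 154 = 5*719 - 154 = 3595 - 154 = 3441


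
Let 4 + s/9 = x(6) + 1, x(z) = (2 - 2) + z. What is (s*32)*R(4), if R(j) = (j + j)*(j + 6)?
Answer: 69120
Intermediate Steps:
x(z) = z (x(z) = 0 + z = z)
s = 27 (s = -36 + 9*(6 + 1) = -36 + 9*7 = -36 + 63 = 27)
R(j) = 2*j*(6 + j) (R(j) = (2*j)*(6 + j) = 2*j*(6 + j))
(s*32)*R(4) = (27*32)*(2*4*(6 + 4)) = 864*(2*4*10) = 864*80 = 69120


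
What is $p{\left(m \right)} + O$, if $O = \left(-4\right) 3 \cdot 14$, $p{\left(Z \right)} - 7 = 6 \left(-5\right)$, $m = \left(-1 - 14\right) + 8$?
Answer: $-191$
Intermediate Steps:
$m = -7$ ($m = -15 + 8 = -7$)
$p{\left(Z \right)} = -23$ ($p{\left(Z \right)} = 7 + 6 \left(-5\right) = 7 - 30 = -23$)
$O = -168$ ($O = \left(-12\right) 14 = -168$)
$p{\left(m \right)} + O = -23 - 168 = -191$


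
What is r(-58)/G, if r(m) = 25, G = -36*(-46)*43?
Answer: 25/71208 ≈ 0.00035108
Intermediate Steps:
G = 71208 (G = 1656*43 = 71208)
r(-58)/G = 25/71208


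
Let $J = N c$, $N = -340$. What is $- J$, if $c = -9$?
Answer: $-3060$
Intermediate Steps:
$J = 3060$ ($J = \left(-340\right) \left(-9\right) = 3060$)
$- J = \left(-1\right) 3060 = -3060$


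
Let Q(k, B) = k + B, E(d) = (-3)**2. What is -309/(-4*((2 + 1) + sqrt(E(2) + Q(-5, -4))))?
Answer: 103/4 ≈ 25.750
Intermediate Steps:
E(d) = 9
Q(k, B) = B + k
-309/(-4*((2 + 1) + sqrt(E(2) + Q(-5, -4)))) = -309/(-4*((2 + 1) + sqrt(9 + (-4 - 5)))) = -309/(-4*(3 + sqrt(9 - 9))) = -309/(-4*(3 + sqrt(0))) = -309/(-4*(3 + 0)) = -309/(-4*3) = -309/(-12) = -1/12*(-309) = 103/4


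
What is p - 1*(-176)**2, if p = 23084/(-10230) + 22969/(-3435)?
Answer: -12097916169/390445 ≈ -30985.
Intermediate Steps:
p = -3491849/390445 (p = 23084*(-1/10230) + 22969*(-1/3435) = -11542/5115 - 22969/3435 = -3491849/390445 ≈ -8.9433)
p - 1*(-176)**2 = -3491849/390445 - 1*(-176)**2 = -3491849/390445 - 1*30976 = -3491849/390445 - 30976 = -12097916169/390445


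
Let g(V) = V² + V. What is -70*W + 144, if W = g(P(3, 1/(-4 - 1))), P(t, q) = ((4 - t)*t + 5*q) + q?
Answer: -1044/5 ≈ -208.80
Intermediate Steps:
P(t, q) = 6*q + t*(4 - t) (P(t, q) = (t*(4 - t) + 5*q) + q = (5*q + t*(4 - t)) + q = 6*q + t*(4 - t))
g(V) = V + V²
W = 126/25 (W = (-1*3² + 4*3 + 6/(-4 - 1))*(1 + (-1*3² + 4*3 + 6/(-4 - 1))) = (-1*9 + 12 + 6/(-5))*(1 + (-1*9 + 12 + 6/(-5))) = (-9 + 12 + 6*(-⅕))*(1 + (-9 + 12 + 6*(-⅕))) = (-9 + 12 - 6/5)*(1 + (-9 + 12 - 6/5)) = 9*(1 + 9/5)/5 = (9/5)*(14/5) = 126/25 ≈ 5.0400)
-70*W + 144 = -70*126/25 + 144 = -1764/5 + 144 = -1044/5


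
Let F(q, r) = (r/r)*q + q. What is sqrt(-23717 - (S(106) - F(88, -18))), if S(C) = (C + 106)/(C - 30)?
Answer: 2*I*sqrt(2124827)/19 ≈ 153.44*I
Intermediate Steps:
F(q, r) = 2*q (F(q, r) = 1*q + q = q + q = 2*q)
S(C) = (106 + C)/(-30 + C)
sqrt(-23717 - (S(106) - F(88, -18))) = sqrt(-23717 - ((106 + 106)/(-30 + 106) - 2*88)) = sqrt(-23717 - (212/76 - 1*176)) = sqrt(-23717 - ((1/76)*212 - 176)) = sqrt(-23717 - (53/19 - 176)) = sqrt(-23717 - 1*(-3291/19)) = sqrt(-23717 + 3291/19) = sqrt(-447332/19) = 2*I*sqrt(2124827)/19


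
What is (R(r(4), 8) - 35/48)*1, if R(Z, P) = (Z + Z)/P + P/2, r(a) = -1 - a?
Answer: 97/48 ≈ 2.0208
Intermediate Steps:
R(Z, P) = P/2 + 2*Z/P (R(Z, P) = (2*Z)/P + P*(½) = 2*Z/P + P/2 = P/2 + 2*Z/P)
(R(r(4), 8) - 35/48)*1 = (((½)*8 + 2*(-1 - 1*4)/8) - 35/48)*1 = ((4 + 2*(-1 - 4)*(⅛)) - 35*1/48)*1 = ((4 + 2*(-5)*(⅛)) - 35/48)*1 = ((4 - 5/4) - 35/48)*1 = (11/4 - 35/48)*1 = (97/48)*1 = 97/48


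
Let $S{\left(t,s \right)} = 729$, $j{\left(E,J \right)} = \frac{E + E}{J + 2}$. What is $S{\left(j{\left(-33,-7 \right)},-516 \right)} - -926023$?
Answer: $926752$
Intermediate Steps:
$j{\left(E,J \right)} = \frac{2 E}{2 + J}$
$S{\left(j{\left(-33,-7 \right)},-516 \right)} - -926023 = 729 - -926023 = 729 + 926023 = 926752$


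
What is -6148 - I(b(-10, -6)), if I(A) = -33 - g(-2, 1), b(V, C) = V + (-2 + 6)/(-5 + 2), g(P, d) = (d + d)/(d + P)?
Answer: -6117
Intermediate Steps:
g(P, d) = 2*d/(P + d) (g(P, d) = (2*d)/(P + d) = 2*d/(P + d))
b(V, C) = -4/3 + V (b(V, C) = V + 4/(-3) = V + 4*(-1/3) = V - 4/3 = -4/3 + V)
I(A) = -31 (I(A) = -33 - 2/(-2 + 1) = -33 - 2/(-1) = -33 - 2*(-1) = -33 - 1*(-2) = -33 + 2 = -31)
-6148 - I(b(-10, -6)) = -6148 - 1*(-31) = -6148 + 31 = -6117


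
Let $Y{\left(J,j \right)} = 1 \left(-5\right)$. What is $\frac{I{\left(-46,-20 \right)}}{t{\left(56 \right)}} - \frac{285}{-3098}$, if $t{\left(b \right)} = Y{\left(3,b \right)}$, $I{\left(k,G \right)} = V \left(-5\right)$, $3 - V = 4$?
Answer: $- \frac{2813}{3098} \approx -0.908$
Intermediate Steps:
$V = -1$ ($V = 3 - 4 = -1$)
$Y{\left(J,j \right)} = -5$
$I{\left(k,G \right)} = 5$ ($I{\left(k,G \right)} = \left(-1\right) \left(-5\right) = 5$)
$t{\left(b \right)} = -5$
$\frac{I{\left(-46,-20 \right)}}{t{\left(56 \right)}} - \frac{285}{-3098} = \frac{5}{-5} - \frac{285}{-3098} = 5 \left(- \frac{1}{5}\right) - - \frac{285}{3098} = -1 + \frac{285}{3098} = - \frac{2813}{3098}$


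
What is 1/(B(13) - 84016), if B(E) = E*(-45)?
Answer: -1/84601 ≈ -1.1820e-5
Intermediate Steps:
B(E) = -45*E
1/(B(13) - 84016) = 1/(-45*13 - 84016) = 1/(-585 - 84016) = 1/(-84601) = -1/84601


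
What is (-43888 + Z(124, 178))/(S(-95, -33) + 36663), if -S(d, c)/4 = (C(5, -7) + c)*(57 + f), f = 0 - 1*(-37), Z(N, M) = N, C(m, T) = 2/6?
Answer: -131292/146837 ≈ -0.89413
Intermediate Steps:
C(m, T) = 1/3 (C(m, T) = 2*(1/6) = 1/3)
f = 37 (f = 0 + 37 = 37)
S(d, c) = -376/3 - 376*c (S(d, c) = -4*(1/3 + c)*(57 + 37) = -4*(1/3 + c)*94 = -4*(94/3 + 94*c) = -376/3 - 376*c)
(-43888 + Z(124, 178))/(S(-95, -33) + 36663) = (-43888 + 124)/((-376/3 - 376*(-33)) + 36663) = -43764/((-376/3 + 12408) + 36663) = -43764/(36848/3 + 36663) = -43764/146837/3 = -43764*3/146837 = -131292/146837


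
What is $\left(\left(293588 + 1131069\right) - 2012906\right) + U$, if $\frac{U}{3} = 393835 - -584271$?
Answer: $2346069$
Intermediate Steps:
$U = 2934318$ ($U = 3 \left(393835 - -584271\right) = 3 \left(393835 + 584271\right) = 3 \cdot 978106 = 2934318$)
$\left(\left(293588 + 1131069\right) - 2012906\right) + U = \left(\left(293588 + 1131069\right) - 2012906\right) + 2934318 = \left(1424657 - 2012906\right) + 2934318 = -588249 + 2934318 = 2346069$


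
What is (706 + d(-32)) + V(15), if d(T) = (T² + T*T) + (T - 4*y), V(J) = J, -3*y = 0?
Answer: 2737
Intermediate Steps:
y = 0 (y = -⅓*0 = 0)
d(T) = T + 2*T² (d(T) = (T² + T*T) + (T - 4*0) = (T² + T²) + (T + 0) = 2*T² + T = T + 2*T²)
(706 + d(-32)) + V(15) = (706 - 32*(1 + 2*(-32))) + 15 = (706 - 32*(1 - 64)) + 15 = (706 - 32*(-63)) + 15 = (706 + 2016) + 15 = 2722 + 15 = 2737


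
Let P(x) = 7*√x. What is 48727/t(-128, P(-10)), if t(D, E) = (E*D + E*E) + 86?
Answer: -4921427/2047844 + 2728712*I*√10/511961 ≈ -2.4032 + 16.855*I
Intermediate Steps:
t(D, E) = 86 + E² + D*E (t(D, E) = (D*E + E²) + 86 = (E² + D*E) + 86 = 86 + E² + D*E)
48727/t(-128, P(-10)) = 48727/(86 + (7*√(-10))² - 896*√(-10)) = 48727/(86 + (7*(I*√10))² - 896*I*√10) = 48727/(86 + (7*I*√10)² - 896*I*√10) = 48727/(86 - 490 - 896*I*√10) = 48727/(-404 - 896*I*√10)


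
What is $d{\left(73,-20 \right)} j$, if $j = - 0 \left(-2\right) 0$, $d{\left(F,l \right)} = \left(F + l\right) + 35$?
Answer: $0$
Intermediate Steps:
$d{\left(F,l \right)} = 35 + F + l$
$j = 0$ ($j = - 0 \cdot 0 = \left(-1\right) 0 = 0$)
$d{\left(73,-20 \right)} j = \left(35 + 73 - 20\right) 0 = 88 \cdot 0 = 0$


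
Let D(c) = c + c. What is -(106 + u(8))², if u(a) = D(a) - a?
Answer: -12996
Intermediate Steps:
D(c) = 2*c
u(a) = a (u(a) = 2*a - a = a)
-(106 + u(8))² = -(106 + 8)² = -1*114² = -1*12996 = -12996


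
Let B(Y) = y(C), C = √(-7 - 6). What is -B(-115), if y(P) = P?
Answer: -I*√13 ≈ -3.6056*I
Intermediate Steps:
C = I*√13 (C = √(-13) = I*√13 ≈ 3.6056*I)
B(Y) = I*√13
-B(-115) = -I*√13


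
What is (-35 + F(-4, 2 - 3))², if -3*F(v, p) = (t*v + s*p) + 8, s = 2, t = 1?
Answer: 11449/9 ≈ 1272.1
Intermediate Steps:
F(v, p) = -8/3 - 2*p/3 - v/3 (F(v, p) = -((1*v + 2*p) + 8)/3 = -((v + 2*p) + 8)/3 = -(8 + v + 2*p)/3 = -8/3 - 2*p/3 - v/3)
(-35 + F(-4, 2 - 3))² = (-35 + (-8/3 - 2*(2 - 3)/3 - ⅓*(-4)))² = (-35 + (-8/3 - ⅔*(-1) + 4/3))² = (-35 + (-8/3 + ⅔ + 4/3))² = (-35 - ⅔)² = (-107/3)² = 11449/9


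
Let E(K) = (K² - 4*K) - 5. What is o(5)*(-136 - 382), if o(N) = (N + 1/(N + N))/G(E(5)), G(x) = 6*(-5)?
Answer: 4403/50 ≈ 88.060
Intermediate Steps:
E(K) = -5 + K² - 4*K
G(x) = -30
o(N) = -N/30 - 1/(60*N) (o(N) = (N + 1/(N + N))/(-30) = (N + 1/(2*N))*(-1/30) = -N/30 - 1/(60*N))
o(5)*(-136 - 382) = (-1/30*5 - 1/60/5)*(-136 - 382) = (-⅙ - 1/60*⅕)*(-518) = (-⅙ - 1/300)*(-518) = -17/100*(-518) = 4403/50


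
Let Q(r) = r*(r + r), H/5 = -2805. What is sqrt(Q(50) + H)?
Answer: 95*I ≈ 95.0*I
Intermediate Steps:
H = -14025 (H = 5*(-2805) = -14025)
Q(r) = 2*r**2 (Q(r) = r*(2*r) = 2*r**2)
sqrt(Q(50) + H) = sqrt(2*50**2 - 14025) = sqrt(2*2500 - 14025) = sqrt(5000 - 14025) = sqrt(-9025) = 95*I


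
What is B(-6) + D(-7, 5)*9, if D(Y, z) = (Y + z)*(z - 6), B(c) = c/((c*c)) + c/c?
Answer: 113/6 ≈ 18.833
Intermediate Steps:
B(c) = 1 + 1/c (B(c) = c/(c²) + 1 = c/c² + 1 = 1/c + 1 = 1 + 1/c)
D(Y, z) = (-6 + z)*(Y + z) (D(Y, z) = (Y + z)*(-6 + z) = (-6 + z)*(Y + z))
B(-6) + D(-7, 5)*9 = (1 - 6)/(-6) + (5² - 6*(-7) - 6*5 - 7*5)*9 = -⅙*(-5) + (25 + 42 - 30 - 35)*9 = ⅚ + 2*9 = ⅚ + 18 = 113/6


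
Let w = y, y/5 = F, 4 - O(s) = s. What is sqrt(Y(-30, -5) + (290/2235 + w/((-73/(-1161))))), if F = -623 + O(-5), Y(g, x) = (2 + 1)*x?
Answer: I*sqrt(52004478956151)/32631 ≈ 221.0*I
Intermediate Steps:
O(s) = 4 - s
Y(g, x) = 3*x
F = -614 (F = -623 + (4 - 1*(-5)) = -623 + (4 + 5) = -623 + 9 = -614)
y = -3070 (y = 5*(-614) = -3070)
w = -3070
sqrt(Y(-30, -5) + (290/2235 + w/((-73/(-1161))))) = sqrt(3*(-5) + (290/2235 - 3070/((-73/(-1161))))) = sqrt(-15 + (290*(1/2235) - 3070/((-73*(-1/1161))))) = sqrt(-15 + (58/447 - 3070/73/1161)) = sqrt(-15 + (58/447 - 3070*1161/73)) = sqrt(-15 + (58/447 - 3564270/73)) = sqrt(-15 - 1593224456/32631) = sqrt(-1593713921/32631) = I*sqrt(52004478956151)/32631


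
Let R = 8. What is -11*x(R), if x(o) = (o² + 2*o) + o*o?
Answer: -1584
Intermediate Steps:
x(o) = 2*o + 2*o² (x(o) = (o² + 2*o) + o² = 2*o + 2*o²)
-11*x(R) = -22*8*(1 + 8) = -22*8*9 = -11*144 = -1584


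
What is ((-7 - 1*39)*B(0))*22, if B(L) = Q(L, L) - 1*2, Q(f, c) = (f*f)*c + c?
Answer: 2024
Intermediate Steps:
Q(f, c) = c + c*f² (Q(f, c) = f²*c + c = c*f² + c = c + c*f²)
B(L) = -2 + L*(1 + L²) (B(L) = L*(1 + L²) - 1*2 = L*(1 + L²) - 2 = -2 + L*(1 + L²))
((-7 - 1*39)*B(0))*22 = ((-7 - 1*39)*(-2 + 0 + 0³))*22 = ((-7 - 39)*(-2 + 0 + 0))*22 = -46*(-2)*22 = 92*22 = 2024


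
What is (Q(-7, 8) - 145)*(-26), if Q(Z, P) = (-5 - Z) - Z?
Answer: 3536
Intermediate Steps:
Q(Z, P) = -5 - 2*Z
(Q(-7, 8) - 145)*(-26) = ((-5 - 2*(-7)) - 145)*(-26) = ((-5 + 14) - 145)*(-26) = (9 - 145)*(-26) = -136*(-26) = 3536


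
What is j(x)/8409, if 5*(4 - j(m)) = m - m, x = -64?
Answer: 4/8409 ≈ 0.00047568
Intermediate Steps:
j(m) = 4 (j(m) = 4 - (m - m)/5 = 4 - ⅕*0 = 4 + 0 = 4)
j(x)/8409 = 4/8409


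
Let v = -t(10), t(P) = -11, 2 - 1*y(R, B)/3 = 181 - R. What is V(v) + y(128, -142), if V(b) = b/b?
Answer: -152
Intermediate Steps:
y(R, B) = -537 + 3*R (y(R, B) = 6 - 3*(181 - R) = 6 + (-543 + 3*R) = -537 + 3*R)
v = 11 (v = -1*(-11) = 11)
V(b) = 1
V(v) + y(128, -142) = 1 + (-537 + 3*128) = 1 + (-537 + 384) = 1 - 153 = -152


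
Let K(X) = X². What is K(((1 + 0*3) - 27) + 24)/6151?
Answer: 4/6151 ≈ 0.00065030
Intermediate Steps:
K(((1 + 0*3) - 27) + 24)/6151 = (((1 + 0*3) - 27) + 24)²/6151 = (((1 + 0) - 27) + 24)²*(1/6151) = ((1 - 27) + 24)²*(1/6151) = (-26 + 24)²*(1/6151) = (-2)²*(1/6151) = 4*(1/6151) = 4/6151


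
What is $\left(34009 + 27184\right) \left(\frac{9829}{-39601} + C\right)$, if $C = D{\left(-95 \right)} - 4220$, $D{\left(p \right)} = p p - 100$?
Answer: $\frac{11401043821068}{39601} \approx 2.879 \cdot 10^{8}$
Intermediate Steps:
$D{\left(p \right)} = -100 + p^{2}$ ($D{\left(p \right)} = p^{2} - 100 = -100 + p^{2}$)
$C = 4705$ ($C = \left(-100 + \left(-95\right)^{2}\right) - 4220 = \left(-100 + 9025\right) - 4220 = 8925 - 4220 = 4705$)
$\left(34009 + 27184\right) \left(\frac{9829}{-39601} + C\right) = \left(34009 + 27184\right) \left(\frac{9829}{-39601} + 4705\right) = 61193 \left(9829 \left(- \frac{1}{39601}\right) + 4705\right) = 61193 \left(- \frac{9829}{39601} + 4705\right) = 61193 \cdot \frac{186312876}{39601} = \frac{11401043821068}{39601}$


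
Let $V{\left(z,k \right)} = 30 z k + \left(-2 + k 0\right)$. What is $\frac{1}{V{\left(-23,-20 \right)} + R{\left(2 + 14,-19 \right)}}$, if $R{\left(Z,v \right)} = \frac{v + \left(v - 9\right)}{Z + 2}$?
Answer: $\frac{18}{248317} \approx 7.2488 \cdot 10^{-5}$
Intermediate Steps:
$V{\left(z,k \right)} = -2 + 30 k z$ ($V{\left(z,k \right)} = 30 k z + \left(-2 + 0\right) = 30 k z - 2 = -2 + 30 k z$)
$R{\left(Z,v \right)} = \frac{-9 + 2 v}{2 + Z}$ ($R{\left(Z,v \right)} = \frac{v + \left(v - 9\right)}{2 + Z} = \frac{v + \left(-9 + v\right)}{2 + Z} = \frac{-9 + 2 v}{2 + Z}$)
$\frac{1}{V{\left(-23,-20 \right)} + R{\left(2 + 14,-19 \right)}} = \frac{1}{\left(-2 + 30 \left(-20\right) \left(-23\right)\right) + \frac{-9 + 2 \left(-19\right)}{2 + \left(2 + 14\right)}} = \frac{1}{\left(-2 + 13800\right) + \frac{-9 - 38}{2 + 16}} = \frac{1}{13798 + \frac{1}{18} \left(-47\right)} = \frac{1}{13798 - \frac{47}{18}} = \frac{1}{\frac{248317}{18}} = \frac{18}{248317}$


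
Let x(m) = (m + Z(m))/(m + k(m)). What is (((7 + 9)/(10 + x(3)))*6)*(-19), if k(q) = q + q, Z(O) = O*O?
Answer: -2736/17 ≈ -160.94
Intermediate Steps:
Z(O) = O²
k(q) = 2*q
x(m) = (m + m²)/(3*m) (x(m) = (m + m²)/(m + 2*m) = (m + m²)/((3*m)) = (m + m²)*(1/(3*m)) = (m + m²)/(3*m))
(((7 + 9)/(10 + x(3)))*6)*(-19) = (((7 + 9)/(10 + (⅓ + (⅓)*3)))*6)*(-19) = ((16/(10 + (⅓ + 1)))*6)*(-19) = ((16/(10 + 4/3))*6)*(-19) = ((16/(34/3))*6)*(-19) = ((16*(3/34))*6)*(-19) = ((24/17)*6)*(-19) = (144/17)*(-19) = -2736/17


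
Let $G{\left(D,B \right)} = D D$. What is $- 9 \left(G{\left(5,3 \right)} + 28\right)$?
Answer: $-477$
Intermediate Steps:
$G{\left(D,B \right)} = D^{2}$
$- 9 \left(G{\left(5,3 \right)} + 28\right) = - 9 \left(5^{2} + 28\right) = - 9 \left(25 + 28\right) = \left(-9\right) 53 = -477$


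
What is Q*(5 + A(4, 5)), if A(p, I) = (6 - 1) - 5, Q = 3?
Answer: 15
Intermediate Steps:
A(p, I) = 0 (A(p, I) = 5 - 5 = 0)
Q*(5 + A(4, 5)) = 3*(5 + 0) = 3*5 = 15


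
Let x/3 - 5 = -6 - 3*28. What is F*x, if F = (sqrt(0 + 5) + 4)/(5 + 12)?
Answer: -60 - 15*sqrt(5) ≈ -93.541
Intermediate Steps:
x = -255 (x = 15 + 3*(-6 - 3*28) = 15 + 3*(-6 - 84) = 15 + 3*(-90) = 15 - 270 = -255)
F = 4/17 + sqrt(5)/17 (F = (sqrt(5) + 4)/17 = (4 + sqrt(5))*(1/17) = 4/17 + sqrt(5)/17 ≈ 0.36683)
F*x = (4/17 + sqrt(5)/17)*(-255) = -60 - 15*sqrt(5)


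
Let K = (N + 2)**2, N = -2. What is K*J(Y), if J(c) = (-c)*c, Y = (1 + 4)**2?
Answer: 0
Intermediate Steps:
K = 0 (K = (-2 + 2)**2 = 0**2 = 0)
Y = 25 (Y = 5**2 = 25)
J(c) = -c**2
K*J(Y) = 0*(-1*25**2) = 0*(-1*625) = 0*(-625) = 0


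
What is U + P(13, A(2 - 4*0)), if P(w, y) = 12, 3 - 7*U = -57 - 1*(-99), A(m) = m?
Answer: 45/7 ≈ 6.4286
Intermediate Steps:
U = -39/7 (U = 3/7 - (-57 - 1*(-99))/7 = 3/7 - (-57 + 99)/7 = 3/7 - ⅐*42 = 3/7 - 6 = -39/7 ≈ -5.5714)
U + P(13, A(2 - 4*0)) = -39/7 + 12 = 45/7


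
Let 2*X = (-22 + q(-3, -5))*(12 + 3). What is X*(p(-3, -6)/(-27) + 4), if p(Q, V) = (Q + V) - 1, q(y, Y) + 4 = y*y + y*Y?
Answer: -590/9 ≈ -65.556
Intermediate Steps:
q(y, Y) = -4 + y**2 + Y*y (q(y, Y) = -4 + (y*y + y*Y) = -4 + (y**2 + Y*y) = -4 + y**2 + Y*y)
p(Q, V) = -1 + Q + V
X = -15 (X = ((-22 + (-4 + (-3)**2 - 5*(-3)))*(12 + 3))/2 = ((-22 + (-4 + 9 + 15))*15)/2 = ((-22 + 20)*15)/2 = (-2*15)/2 = (1/2)*(-30) = -15)
X*(p(-3, -6)/(-27) + 4) = -15*((-1 - 3 - 6)/(-27) + 4) = -15*(-10*(-1/27) + 4) = -15*(10/27 + 4) = -15*118/27 = -590/9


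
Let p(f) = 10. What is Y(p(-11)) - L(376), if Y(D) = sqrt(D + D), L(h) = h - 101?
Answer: -275 + 2*sqrt(5) ≈ -270.53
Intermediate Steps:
L(h) = -101 + h
Y(D) = sqrt(2)*sqrt(D) (Y(D) = sqrt(2*D) = sqrt(2)*sqrt(D))
Y(p(-11)) - L(376) = sqrt(2)*sqrt(10) - (-101 + 376) = 2*sqrt(5) - 1*275 = 2*sqrt(5) - 275 = -275 + 2*sqrt(5)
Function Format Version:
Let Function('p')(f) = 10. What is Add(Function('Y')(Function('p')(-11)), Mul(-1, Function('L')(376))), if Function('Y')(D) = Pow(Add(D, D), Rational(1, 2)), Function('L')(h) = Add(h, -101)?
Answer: Add(-275, Mul(2, Pow(5, Rational(1, 2)))) ≈ -270.53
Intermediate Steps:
Function('L')(h) = Add(-101, h)
Function('Y')(D) = Mul(Pow(2, Rational(1, 2)), Pow(D, Rational(1, 2))) (Function('Y')(D) = Pow(Mul(2, D), Rational(1, 2)) = Mul(Pow(2, Rational(1, 2)), Pow(D, Rational(1, 2))))
Add(Function('Y')(Function('p')(-11)), Mul(-1, Function('L')(376))) = Add(Mul(Pow(2, Rational(1, 2)), Pow(10, Rational(1, 2))), Mul(-1, Add(-101, 376))) = Add(Mul(2, Pow(5, Rational(1, 2))), Mul(-1, 275)) = Add(Mul(2, Pow(5, Rational(1, 2))), -275) = Add(-275, Mul(2, Pow(5, Rational(1, 2))))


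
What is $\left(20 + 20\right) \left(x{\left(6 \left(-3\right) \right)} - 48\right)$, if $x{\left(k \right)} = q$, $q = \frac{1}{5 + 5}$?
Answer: $-1916$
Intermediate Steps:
$q = \frac{1}{10} \approx 0.1$
$x{\left(k \right)} = \frac{1}{10}$
$\left(20 + 20\right) \left(x{\left(6 \left(-3\right) \right)} - 48\right) = \left(20 + 20\right) \left(\frac{1}{10} - 48\right) = 40 \left(\frac{1}{10} - 48\right) = 40 \left(- \frac{479}{10}\right) = -1916$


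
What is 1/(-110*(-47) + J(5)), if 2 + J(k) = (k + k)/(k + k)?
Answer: 1/5169 ≈ 0.00019346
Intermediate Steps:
J(k) = -1 (J(k) = -2 + (k + k)/(k + k) = -2 + (2*k)/((2*k)) = -2 + (2*k)*(1/(2*k)) = -2 + 1 = -1)
1/(-110*(-47) + J(5)) = 1/(-110*(-47) - 1) = 1/(5170 - 1) = 1/5169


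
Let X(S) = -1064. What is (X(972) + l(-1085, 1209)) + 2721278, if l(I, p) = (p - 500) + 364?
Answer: 2721287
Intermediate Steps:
l(I, p) = -136 + p (l(I, p) = (-500 + p) + 364 = -136 + p)
(X(972) + l(-1085, 1209)) + 2721278 = (-1064 + (-136 + 1209)) + 2721278 = (-1064 + 1073) + 2721278 = 9 + 2721278 = 2721287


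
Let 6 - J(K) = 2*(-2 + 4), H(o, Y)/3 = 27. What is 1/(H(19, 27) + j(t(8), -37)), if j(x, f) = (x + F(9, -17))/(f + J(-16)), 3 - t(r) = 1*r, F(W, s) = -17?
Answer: 35/2857 ≈ 0.012251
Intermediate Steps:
H(o, Y) = 81 (H(o, Y) = 3*27 = 81)
J(K) = 2 (J(K) = 6 - 2*(-2 + 4) = 6 - 2*2 = 6 - 1*4 = 6 - 4 = 2)
t(r) = 3 - r
j(x, f) = (-17 + x)/(2 + f) (j(x, f) = (x - 17)/(f + 2) = (-17 + x)/(2 + f))
1/(H(19, 27) + j(t(8), -37)) = 1/(81 + (-17 + (3 - 1*8))/(2 - 37)) = 1/(81 + (-17 + (3 - 8))/(-35)) = 1/(81 - (-17 - 5)/35) = 1/(81 - 1/35*(-22)) = 1/(81 + 22/35) = 1/(2857/35) = 35/2857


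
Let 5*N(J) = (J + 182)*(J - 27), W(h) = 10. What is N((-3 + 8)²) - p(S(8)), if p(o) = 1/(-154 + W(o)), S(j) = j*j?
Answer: -59611/720 ≈ -82.793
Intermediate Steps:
S(j) = j²
p(o) = -1/144 (p(o) = 1/(-154 + 10) = 1/(-144) = -1/144)
N(J) = (-27 + J)*(182 + J)/5 (N(J) = ((J + 182)*(J - 27))/5 = ((182 + J)*(-27 + J))/5 = ((-27 + J)*(182 + J))/5 = (-27 + J)*(182 + J)/5)
N((-3 + 8)²) - p(S(8)) = (-4914/5 + 31*(-3 + 8)² + ((-3 + 8)²)²/5) - 1*(-1/144) = (-4914/5 + 31*5² + (5²)²/5) + 1/144 = (-4914/5 + 31*25 + (⅕)*25²) + 1/144 = (-4914/5 + 775 + (⅕)*625) + 1/144 = (-4914/5 + 775 + 125) + 1/144 = -414/5 + 1/144 = -59611/720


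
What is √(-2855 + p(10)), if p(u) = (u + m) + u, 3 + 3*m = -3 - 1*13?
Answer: 2*I*√6393/3 ≈ 53.304*I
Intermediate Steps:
m = -19/3 (m = -1 + (-3 - 1*13)/3 = -1 + (-3 - 13)/3 = -1 + (⅓)*(-16) = -1 - 16/3 = -19/3 ≈ -6.3333)
p(u) = -19/3 + 2*u (p(u) = (u - 19/3) + u = (-19/3 + u) + u = -19/3 + 2*u)
√(-2855 + p(10)) = √(-2855 + (-19/3 + 2*10)) = √(-2855 + (-19/3 + 20)) = √(-2855 + 41/3) = √(-8524/3) = 2*I*√6393/3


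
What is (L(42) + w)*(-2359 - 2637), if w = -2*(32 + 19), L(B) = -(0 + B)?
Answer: 719424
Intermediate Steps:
L(B) = -B
w = -102 (w = -2*51 = -102)
(L(42) + w)*(-2359 - 2637) = (-1*42 - 102)*(-2359 - 2637) = (-42 - 102)*(-4996) = -144*(-4996) = 719424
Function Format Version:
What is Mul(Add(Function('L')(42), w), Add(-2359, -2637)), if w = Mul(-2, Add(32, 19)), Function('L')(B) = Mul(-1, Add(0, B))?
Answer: 719424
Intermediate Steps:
Function('L')(B) = Mul(-1, B)
w = -102 (w = Mul(-2, 51) = -102)
Mul(Add(Function('L')(42), w), Add(-2359, -2637)) = Mul(Add(Mul(-1, 42), -102), Add(-2359, -2637)) = Mul(Add(-42, -102), -4996) = Mul(-144, -4996) = 719424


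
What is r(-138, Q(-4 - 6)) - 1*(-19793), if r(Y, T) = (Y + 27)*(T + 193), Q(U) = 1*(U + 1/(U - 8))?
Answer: -3083/6 ≈ -513.83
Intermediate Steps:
Q(U) = U + 1/(-8 + U) (Q(U) = 1*(U + 1/(-8 + U)) = U + 1/(-8 + U))
r(Y, T) = (27 + Y)*(193 + T)
r(-138, Q(-4 - 6)) - 1*(-19793) = (5211 + 27*((1 + (-4 - 6)² - 8*(-4 - 6))/(-8 + (-4 - 6))) + 193*(-138) + ((1 + (-4 - 6)² - 8*(-4 - 6))/(-8 + (-4 - 6)))*(-138)) - 1*(-19793) = (5211 + 27*((1 + (-10)² - 8*(-10))/(-8 - 10)) - 26634 + ((1 + (-10)² - 8*(-10))/(-8 - 10))*(-138)) + 19793 = (5211 + 27*((1 + 100 + 80)/(-18)) - 26634 + ((1 + 100 + 80)/(-18))*(-138)) + 19793 = (5211 + 27*(-1/18*181) - 26634 - 1/18*181*(-138)) + 19793 = (5211 + 27*(-181/18) - 26634 - 181/18*(-138)) + 19793 = (5211 - 543/2 - 26634 + 4163/3) + 19793 = -121841/6 + 19793 = -3083/6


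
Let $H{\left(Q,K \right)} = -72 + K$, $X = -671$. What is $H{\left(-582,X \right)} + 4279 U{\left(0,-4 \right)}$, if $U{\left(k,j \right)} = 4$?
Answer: $16373$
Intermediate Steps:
$H{\left(-582,X \right)} + 4279 U{\left(0,-4 \right)} = \left(-72 - 671\right) + 4279 \cdot 4 = -743 + 17116 = 16373$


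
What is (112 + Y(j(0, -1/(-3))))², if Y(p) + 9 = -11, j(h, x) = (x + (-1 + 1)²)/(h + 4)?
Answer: 8464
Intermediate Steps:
j(h, x) = x/(4 + h) (j(h, x) = (x + 0²)/(4 + h) = (x + 0)/(4 + h) = x/(4 + h))
Y(p) = -20 (Y(p) = -9 - 11 = -20)
(112 + Y(j(0, -1/(-3))))² = (112 - 20)² = 92² = 8464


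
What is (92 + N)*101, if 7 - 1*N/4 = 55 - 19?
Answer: -2424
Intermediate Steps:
N = -116 (N = 28 - 4*(55 - 19) = 28 - 4*36 = 28 - 144 = -116)
(92 + N)*101 = (92 - 116)*101 = -24*101 = -2424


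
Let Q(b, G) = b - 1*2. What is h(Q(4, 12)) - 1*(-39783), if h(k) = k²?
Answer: 39787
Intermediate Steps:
Q(b, G) = -2 + b (Q(b, G) = b - 2 = -2 + b)
h(Q(4, 12)) - 1*(-39783) = (-2 + 4)² - 1*(-39783) = 2² + 39783 = 4 + 39783 = 39787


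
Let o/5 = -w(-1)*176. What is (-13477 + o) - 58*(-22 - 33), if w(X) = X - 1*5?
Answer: -5007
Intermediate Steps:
w(X) = -5 + X (w(X) = X - 5 = -5 + X)
o = 5280 (o = 5*(-(-5 - 1)*176) = 5*(-(-6)*176) = 5*(-1*(-1056)) = 5*1056 = 5280)
(-13477 + o) - 58*(-22 - 33) = (-13477 + 5280) - 58*(-22 - 33) = -8197 - 58*(-55) = -8197 + 3190 = -5007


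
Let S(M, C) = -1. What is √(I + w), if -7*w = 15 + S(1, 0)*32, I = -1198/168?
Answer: I*√8295/42 ≈ 2.1685*I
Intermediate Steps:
I = -599/84 (I = -1198*1/168 = -599/84 ≈ -7.1310)
w = 17/7 (w = -(15 - 1*32)/7 = -(15 - 32)/7 = -⅐*(-17) = 17/7 ≈ 2.4286)
√(I + w) = √(-599/84 + 17/7) = √(-395/84) = I*√8295/42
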